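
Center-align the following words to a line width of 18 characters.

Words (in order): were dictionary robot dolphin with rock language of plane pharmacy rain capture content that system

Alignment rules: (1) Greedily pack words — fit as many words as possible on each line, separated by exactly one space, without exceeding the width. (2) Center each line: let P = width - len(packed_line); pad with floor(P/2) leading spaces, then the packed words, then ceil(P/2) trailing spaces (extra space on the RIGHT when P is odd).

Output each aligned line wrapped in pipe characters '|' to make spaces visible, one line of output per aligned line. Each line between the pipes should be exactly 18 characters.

Line 1: ['were', 'dictionary'] (min_width=15, slack=3)
Line 2: ['robot', 'dolphin', 'with'] (min_width=18, slack=0)
Line 3: ['rock', 'language', 'of'] (min_width=16, slack=2)
Line 4: ['plane', 'pharmacy'] (min_width=14, slack=4)
Line 5: ['rain', 'capture'] (min_width=12, slack=6)
Line 6: ['content', 'that'] (min_width=12, slack=6)
Line 7: ['system'] (min_width=6, slack=12)

Answer: | were dictionary  |
|robot dolphin with|
| rock language of |
|  plane pharmacy  |
|   rain capture   |
|   content that   |
|      system      |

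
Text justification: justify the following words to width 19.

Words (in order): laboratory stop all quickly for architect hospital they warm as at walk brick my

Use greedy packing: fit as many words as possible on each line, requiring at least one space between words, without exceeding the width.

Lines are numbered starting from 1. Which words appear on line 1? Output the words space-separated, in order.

Answer: laboratory stop all

Derivation:
Line 1: ['laboratory', 'stop', 'all'] (min_width=19, slack=0)
Line 2: ['quickly', 'for'] (min_width=11, slack=8)
Line 3: ['architect', 'hospital'] (min_width=18, slack=1)
Line 4: ['they', 'warm', 'as', 'at'] (min_width=15, slack=4)
Line 5: ['walk', 'brick', 'my'] (min_width=13, slack=6)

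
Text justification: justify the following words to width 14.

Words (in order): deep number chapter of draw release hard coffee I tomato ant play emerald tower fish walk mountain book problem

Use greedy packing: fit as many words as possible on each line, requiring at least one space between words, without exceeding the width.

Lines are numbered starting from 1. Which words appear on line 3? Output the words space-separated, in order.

Answer: draw release

Derivation:
Line 1: ['deep', 'number'] (min_width=11, slack=3)
Line 2: ['chapter', 'of'] (min_width=10, slack=4)
Line 3: ['draw', 'release'] (min_width=12, slack=2)
Line 4: ['hard', 'coffee', 'I'] (min_width=13, slack=1)
Line 5: ['tomato', 'ant'] (min_width=10, slack=4)
Line 6: ['play', 'emerald'] (min_width=12, slack=2)
Line 7: ['tower', 'fish'] (min_width=10, slack=4)
Line 8: ['walk', 'mountain'] (min_width=13, slack=1)
Line 9: ['book', 'problem'] (min_width=12, slack=2)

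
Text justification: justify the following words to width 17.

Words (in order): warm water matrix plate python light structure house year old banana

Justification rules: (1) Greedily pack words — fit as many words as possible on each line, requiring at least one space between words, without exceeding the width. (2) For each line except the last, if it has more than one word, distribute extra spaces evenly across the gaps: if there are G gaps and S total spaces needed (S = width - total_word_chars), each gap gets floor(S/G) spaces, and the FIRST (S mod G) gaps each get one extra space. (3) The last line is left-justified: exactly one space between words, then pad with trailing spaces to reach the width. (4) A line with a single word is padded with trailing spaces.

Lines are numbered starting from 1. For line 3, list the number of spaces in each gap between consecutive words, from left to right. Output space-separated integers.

Line 1: ['warm', 'water', 'matrix'] (min_width=17, slack=0)
Line 2: ['plate', 'python'] (min_width=12, slack=5)
Line 3: ['light', 'structure'] (min_width=15, slack=2)
Line 4: ['house', 'year', 'old'] (min_width=14, slack=3)
Line 5: ['banana'] (min_width=6, slack=11)

Answer: 3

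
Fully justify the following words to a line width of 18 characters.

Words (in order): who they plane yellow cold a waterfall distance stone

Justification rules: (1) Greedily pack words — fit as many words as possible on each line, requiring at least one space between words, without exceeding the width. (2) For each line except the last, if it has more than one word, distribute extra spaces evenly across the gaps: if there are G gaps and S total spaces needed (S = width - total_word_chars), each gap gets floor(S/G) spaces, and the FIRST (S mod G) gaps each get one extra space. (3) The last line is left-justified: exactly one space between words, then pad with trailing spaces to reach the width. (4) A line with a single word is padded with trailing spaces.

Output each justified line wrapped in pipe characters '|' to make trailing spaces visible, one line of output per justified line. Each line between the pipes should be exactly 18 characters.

Answer: |who   they   plane|
|yellow    cold   a|
|waterfall distance|
|stone             |

Derivation:
Line 1: ['who', 'they', 'plane'] (min_width=14, slack=4)
Line 2: ['yellow', 'cold', 'a'] (min_width=13, slack=5)
Line 3: ['waterfall', 'distance'] (min_width=18, slack=0)
Line 4: ['stone'] (min_width=5, slack=13)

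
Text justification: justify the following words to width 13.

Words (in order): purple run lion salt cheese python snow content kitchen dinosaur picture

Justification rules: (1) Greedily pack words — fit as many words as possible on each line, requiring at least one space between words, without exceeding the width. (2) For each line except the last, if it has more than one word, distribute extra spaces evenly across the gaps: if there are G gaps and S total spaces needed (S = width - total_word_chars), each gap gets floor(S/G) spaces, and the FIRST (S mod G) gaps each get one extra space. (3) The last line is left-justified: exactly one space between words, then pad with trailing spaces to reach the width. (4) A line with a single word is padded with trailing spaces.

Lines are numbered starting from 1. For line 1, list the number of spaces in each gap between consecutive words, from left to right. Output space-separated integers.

Line 1: ['purple', 'run'] (min_width=10, slack=3)
Line 2: ['lion', 'salt'] (min_width=9, slack=4)
Line 3: ['cheese', 'python'] (min_width=13, slack=0)
Line 4: ['snow', 'content'] (min_width=12, slack=1)
Line 5: ['kitchen'] (min_width=7, slack=6)
Line 6: ['dinosaur'] (min_width=8, slack=5)
Line 7: ['picture'] (min_width=7, slack=6)

Answer: 4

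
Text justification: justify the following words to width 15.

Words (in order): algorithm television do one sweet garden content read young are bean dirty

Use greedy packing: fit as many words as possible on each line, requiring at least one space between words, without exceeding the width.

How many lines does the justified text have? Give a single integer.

Line 1: ['algorithm'] (min_width=9, slack=6)
Line 2: ['television', 'do'] (min_width=13, slack=2)
Line 3: ['one', 'sweet'] (min_width=9, slack=6)
Line 4: ['garden', 'content'] (min_width=14, slack=1)
Line 5: ['read', 'young', 'are'] (min_width=14, slack=1)
Line 6: ['bean', 'dirty'] (min_width=10, slack=5)
Total lines: 6

Answer: 6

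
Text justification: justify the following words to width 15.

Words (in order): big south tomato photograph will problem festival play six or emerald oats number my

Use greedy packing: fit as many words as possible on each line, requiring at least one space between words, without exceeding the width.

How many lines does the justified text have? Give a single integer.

Line 1: ['big', 'south'] (min_width=9, slack=6)
Line 2: ['tomato'] (min_width=6, slack=9)
Line 3: ['photograph', 'will'] (min_width=15, slack=0)
Line 4: ['problem'] (min_width=7, slack=8)
Line 5: ['festival', 'play'] (min_width=13, slack=2)
Line 6: ['six', 'or', 'emerald'] (min_width=14, slack=1)
Line 7: ['oats', 'number', 'my'] (min_width=14, slack=1)
Total lines: 7

Answer: 7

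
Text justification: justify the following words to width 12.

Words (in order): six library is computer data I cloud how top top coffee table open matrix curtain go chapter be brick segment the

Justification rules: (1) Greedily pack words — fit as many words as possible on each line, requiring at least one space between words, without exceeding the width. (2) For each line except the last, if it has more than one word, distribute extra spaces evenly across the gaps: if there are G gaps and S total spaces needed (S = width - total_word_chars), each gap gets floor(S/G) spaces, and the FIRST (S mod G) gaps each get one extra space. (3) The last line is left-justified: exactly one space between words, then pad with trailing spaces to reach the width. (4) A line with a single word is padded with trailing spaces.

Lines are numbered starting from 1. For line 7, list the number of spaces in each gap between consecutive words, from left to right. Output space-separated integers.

Line 1: ['six', 'library'] (min_width=11, slack=1)
Line 2: ['is', 'computer'] (min_width=11, slack=1)
Line 3: ['data', 'I', 'cloud'] (min_width=12, slack=0)
Line 4: ['how', 'top', 'top'] (min_width=11, slack=1)
Line 5: ['coffee', 'table'] (min_width=12, slack=0)
Line 6: ['open', 'matrix'] (min_width=11, slack=1)
Line 7: ['curtain', 'go'] (min_width=10, slack=2)
Line 8: ['chapter', 'be'] (min_width=10, slack=2)
Line 9: ['brick'] (min_width=5, slack=7)
Line 10: ['segment', 'the'] (min_width=11, slack=1)

Answer: 3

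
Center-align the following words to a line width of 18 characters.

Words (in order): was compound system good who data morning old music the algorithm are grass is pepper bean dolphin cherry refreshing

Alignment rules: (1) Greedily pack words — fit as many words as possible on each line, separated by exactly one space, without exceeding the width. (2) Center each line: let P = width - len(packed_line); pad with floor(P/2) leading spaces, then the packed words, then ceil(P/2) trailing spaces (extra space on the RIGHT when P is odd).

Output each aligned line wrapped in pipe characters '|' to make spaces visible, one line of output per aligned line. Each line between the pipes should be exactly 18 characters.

Line 1: ['was', 'compound'] (min_width=12, slack=6)
Line 2: ['system', 'good', 'who'] (min_width=15, slack=3)
Line 3: ['data', 'morning', 'old'] (min_width=16, slack=2)
Line 4: ['music', 'the'] (min_width=9, slack=9)
Line 5: ['algorithm', 'are'] (min_width=13, slack=5)
Line 6: ['grass', 'is', 'pepper'] (min_width=15, slack=3)
Line 7: ['bean', 'dolphin'] (min_width=12, slack=6)
Line 8: ['cherry', 'refreshing'] (min_width=17, slack=1)

Answer: |   was compound   |
| system good who  |
| data morning old |
|    music the     |
|  algorithm are   |
| grass is pepper  |
|   bean dolphin   |
|cherry refreshing |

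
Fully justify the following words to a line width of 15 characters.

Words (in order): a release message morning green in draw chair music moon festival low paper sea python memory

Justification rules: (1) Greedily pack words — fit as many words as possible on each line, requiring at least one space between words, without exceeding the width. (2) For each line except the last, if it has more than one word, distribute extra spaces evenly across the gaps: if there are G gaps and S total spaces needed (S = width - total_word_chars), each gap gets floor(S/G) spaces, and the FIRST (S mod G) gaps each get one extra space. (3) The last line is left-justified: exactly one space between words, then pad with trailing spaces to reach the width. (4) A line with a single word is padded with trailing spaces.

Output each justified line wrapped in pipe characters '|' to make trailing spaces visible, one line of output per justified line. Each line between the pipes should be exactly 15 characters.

Line 1: ['a', 'release'] (min_width=9, slack=6)
Line 2: ['message', 'morning'] (min_width=15, slack=0)
Line 3: ['green', 'in', 'draw'] (min_width=13, slack=2)
Line 4: ['chair', 'music'] (min_width=11, slack=4)
Line 5: ['moon', 'festival'] (min_width=13, slack=2)
Line 6: ['low', 'paper', 'sea'] (min_width=13, slack=2)
Line 7: ['python', 'memory'] (min_width=13, slack=2)

Answer: |a       release|
|message morning|
|green  in  draw|
|chair     music|
|moon   festival|
|low  paper  sea|
|python memory  |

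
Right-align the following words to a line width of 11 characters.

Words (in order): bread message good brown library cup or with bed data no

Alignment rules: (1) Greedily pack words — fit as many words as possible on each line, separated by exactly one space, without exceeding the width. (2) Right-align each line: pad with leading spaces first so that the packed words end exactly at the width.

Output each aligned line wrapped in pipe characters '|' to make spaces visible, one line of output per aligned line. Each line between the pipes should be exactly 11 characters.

Line 1: ['bread'] (min_width=5, slack=6)
Line 2: ['message'] (min_width=7, slack=4)
Line 3: ['good', 'brown'] (min_width=10, slack=1)
Line 4: ['library', 'cup'] (min_width=11, slack=0)
Line 5: ['or', 'with', 'bed'] (min_width=11, slack=0)
Line 6: ['data', 'no'] (min_width=7, slack=4)

Answer: |      bread|
|    message|
| good brown|
|library cup|
|or with bed|
|    data no|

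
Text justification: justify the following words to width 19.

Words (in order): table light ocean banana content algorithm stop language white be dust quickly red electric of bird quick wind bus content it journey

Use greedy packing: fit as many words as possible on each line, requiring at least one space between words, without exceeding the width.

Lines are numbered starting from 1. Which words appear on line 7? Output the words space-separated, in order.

Line 1: ['table', 'light', 'ocean'] (min_width=17, slack=2)
Line 2: ['banana', 'content'] (min_width=14, slack=5)
Line 3: ['algorithm', 'stop'] (min_width=14, slack=5)
Line 4: ['language', 'white', 'be'] (min_width=17, slack=2)
Line 5: ['dust', 'quickly', 'red'] (min_width=16, slack=3)
Line 6: ['electric', 'of', 'bird'] (min_width=16, slack=3)
Line 7: ['quick', 'wind', 'bus'] (min_width=14, slack=5)
Line 8: ['content', 'it', 'journey'] (min_width=18, slack=1)

Answer: quick wind bus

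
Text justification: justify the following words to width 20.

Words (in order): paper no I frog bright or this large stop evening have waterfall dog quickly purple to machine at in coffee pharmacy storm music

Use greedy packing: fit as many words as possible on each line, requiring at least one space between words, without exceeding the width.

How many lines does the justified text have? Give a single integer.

Line 1: ['paper', 'no', 'I', 'frog'] (min_width=15, slack=5)
Line 2: ['bright', 'or', 'this', 'large'] (min_width=20, slack=0)
Line 3: ['stop', 'evening', 'have'] (min_width=17, slack=3)
Line 4: ['waterfall', 'dog'] (min_width=13, slack=7)
Line 5: ['quickly', 'purple', 'to'] (min_width=17, slack=3)
Line 6: ['machine', 'at', 'in', 'coffee'] (min_width=20, slack=0)
Line 7: ['pharmacy', 'storm', 'music'] (min_width=20, slack=0)
Total lines: 7

Answer: 7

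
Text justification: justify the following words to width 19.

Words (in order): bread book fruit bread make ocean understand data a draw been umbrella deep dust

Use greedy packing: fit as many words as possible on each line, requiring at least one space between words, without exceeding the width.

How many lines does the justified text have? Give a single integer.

Line 1: ['bread', 'book', 'fruit'] (min_width=16, slack=3)
Line 2: ['bread', 'make', 'ocean'] (min_width=16, slack=3)
Line 3: ['understand', 'data', 'a'] (min_width=17, slack=2)
Line 4: ['draw', 'been', 'umbrella'] (min_width=18, slack=1)
Line 5: ['deep', 'dust'] (min_width=9, slack=10)
Total lines: 5

Answer: 5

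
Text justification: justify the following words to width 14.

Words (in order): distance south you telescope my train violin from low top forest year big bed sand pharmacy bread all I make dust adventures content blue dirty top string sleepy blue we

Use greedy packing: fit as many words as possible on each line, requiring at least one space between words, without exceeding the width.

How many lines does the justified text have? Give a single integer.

Line 1: ['distance', 'south'] (min_width=14, slack=0)
Line 2: ['you', 'telescope'] (min_width=13, slack=1)
Line 3: ['my', 'train'] (min_width=8, slack=6)
Line 4: ['violin', 'from'] (min_width=11, slack=3)
Line 5: ['low', 'top', 'forest'] (min_width=14, slack=0)
Line 6: ['year', 'big', 'bed'] (min_width=12, slack=2)
Line 7: ['sand', 'pharmacy'] (min_width=13, slack=1)
Line 8: ['bread', 'all', 'I'] (min_width=11, slack=3)
Line 9: ['make', 'dust'] (min_width=9, slack=5)
Line 10: ['adventures'] (min_width=10, slack=4)
Line 11: ['content', 'blue'] (min_width=12, slack=2)
Line 12: ['dirty', 'top'] (min_width=9, slack=5)
Line 13: ['string', 'sleepy'] (min_width=13, slack=1)
Line 14: ['blue', 'we'] (min_width=7, slack=7)
Total lines: 14

Answer: 14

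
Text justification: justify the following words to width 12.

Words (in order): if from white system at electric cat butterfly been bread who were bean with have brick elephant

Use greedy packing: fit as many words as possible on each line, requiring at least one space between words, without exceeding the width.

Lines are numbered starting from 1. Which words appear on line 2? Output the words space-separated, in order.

Answer: white system

Derivation:
Line 1: ['if', 'from'] (min_width=7, slack=5)
Line 2: ['white', 'system'] (min_width=12, slack=0)
Line 3: ['at', 'electric'] (min_width=11, slack=1)
Line 4: ['cat'] (min_width=3, slack=9)
Line 5: ['butterfly'] (min_width=9, slack=3)
Line 6: ['been', 'bread'] (min_width=10, slack=2)
Line 7: ['who', 'were'] (min_width=8, slack=4)
Line 8: ['bean', 'with'] (min_width=9, slack=3)
Line 9: ['have', 'brick'] (min_width=10, slack=2)
Line 10: ['elephant'] (min_width=8, slack=4)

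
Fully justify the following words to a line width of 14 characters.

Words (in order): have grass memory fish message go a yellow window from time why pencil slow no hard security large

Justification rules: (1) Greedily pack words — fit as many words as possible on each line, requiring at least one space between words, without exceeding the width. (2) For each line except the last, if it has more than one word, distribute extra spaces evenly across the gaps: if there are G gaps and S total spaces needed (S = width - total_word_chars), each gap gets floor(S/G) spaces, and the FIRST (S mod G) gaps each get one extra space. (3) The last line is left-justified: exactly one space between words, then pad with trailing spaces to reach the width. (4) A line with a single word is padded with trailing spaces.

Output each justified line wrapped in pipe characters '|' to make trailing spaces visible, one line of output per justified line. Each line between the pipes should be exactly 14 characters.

Answer: |have     grass|
|memory    fish|
|message  go  a|
|yellow  window|
|from  time why|
|pencil slow no|
|hard  security|
|large         |

Derivation:
Line 1: ['have', 'grass'] (min_width=10, slack=4)
Line 2: ['memory', 'fish'] (min_width=11, slack=3)
Line 3: ['message', 'go', 'a'] (min_width=12, slack=2)
Line 4: ['yellow', 'window'] (min_width=13, slack=1)
Line 5: ['from', 'time', 'why'] (min_width=13, slack=1)
Line 6: ['pencil', 'slow', 'no'] (min_width=14, slack=0)
Line 7: ['hard', 'security'] (min_width=13, slack=1)
Line 8: ['large'] (min_width=5, slack=9)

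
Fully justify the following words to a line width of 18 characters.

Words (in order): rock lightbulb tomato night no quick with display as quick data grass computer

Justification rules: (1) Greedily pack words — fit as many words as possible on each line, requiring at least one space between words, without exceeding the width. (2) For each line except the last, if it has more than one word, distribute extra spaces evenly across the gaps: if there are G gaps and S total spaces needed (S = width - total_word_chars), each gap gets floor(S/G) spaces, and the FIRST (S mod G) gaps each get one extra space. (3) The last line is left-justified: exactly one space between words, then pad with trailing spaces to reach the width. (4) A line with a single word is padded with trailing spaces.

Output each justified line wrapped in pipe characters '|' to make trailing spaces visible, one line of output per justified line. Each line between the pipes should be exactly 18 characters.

Line 1: ['rock', 'lightbulb'] (min_width=14, slack=4)
Line 2: ['tomato', 'night', 'no'] (min_width=15, slack=3)
Line 3: ['quick', 'with', 'display'] (min_width=18, slack=0)
Line 4: ['as', 'quick', 'data'] (min_width=13, slack=5)
Line 5: ['grass', 'computer'] (min_width=14, slack=4)

Answer: |rock     lightbulb|
|tomato   night  no|
|quick with display|
|as    quick   data|
|grass computer    |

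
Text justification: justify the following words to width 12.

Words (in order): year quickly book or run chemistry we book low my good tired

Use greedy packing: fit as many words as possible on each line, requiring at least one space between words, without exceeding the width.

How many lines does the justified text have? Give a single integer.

Answer: 5

Derivation:
Line 1: ['year', 'quickly'] (min_width=12, slack=0)
Line 2: ['book', 'or', 'run'] (min_width=11, slack=1)
Line 3: ['chemistry', 'we'] (min_width=12, slack=0)
Line 4: ['book', 'low', 'my'] (min_width=11, slack=1)
Line 5: ['good', 'tired'] (min_width=10, slack=2)
Total lines: 5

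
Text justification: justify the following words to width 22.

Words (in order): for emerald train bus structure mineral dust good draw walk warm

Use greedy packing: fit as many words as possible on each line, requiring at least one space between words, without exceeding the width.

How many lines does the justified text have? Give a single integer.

Line 1: ['for', 'emerald', 'train', 'bus'] (min_width=21, slack=1)
Line 2: ['structure', 'mineral', 'dust'] (min_width=22, slack=0)
Line 3: ['good', 'draw', 'walk', 'warm'] (min_width=19, slack=3)
Total lines: 3

Answer: 3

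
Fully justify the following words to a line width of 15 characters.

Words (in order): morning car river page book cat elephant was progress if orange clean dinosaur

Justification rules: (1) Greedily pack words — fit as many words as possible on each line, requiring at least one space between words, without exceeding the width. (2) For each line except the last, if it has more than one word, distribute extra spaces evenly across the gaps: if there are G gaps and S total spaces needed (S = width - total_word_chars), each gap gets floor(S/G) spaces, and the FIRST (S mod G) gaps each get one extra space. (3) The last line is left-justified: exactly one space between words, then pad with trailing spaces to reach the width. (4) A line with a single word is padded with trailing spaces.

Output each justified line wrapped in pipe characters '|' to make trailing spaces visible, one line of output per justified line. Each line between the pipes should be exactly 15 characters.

Line 1: ['morning', 'car'] (min_width=11, slack=4)
Line 2: ['river', 'page', 'book'] (min_width=15, slack=0)
Line 3: ['cat', 'elephant'] (min_width=12, slack=3)
Line 4: ['was', 'progress', 'if'] (min_width=15, slack=0)
Line 5: ['orange', 'clean'] (min_width=12, slack=3)
Line 6: ['dinosaur'] (min_width=8, slack=7)

Answer: |morning     car|
|river page book|
|cat    elephant|
|was progress if|
|orange    clean|
|dinosaur       |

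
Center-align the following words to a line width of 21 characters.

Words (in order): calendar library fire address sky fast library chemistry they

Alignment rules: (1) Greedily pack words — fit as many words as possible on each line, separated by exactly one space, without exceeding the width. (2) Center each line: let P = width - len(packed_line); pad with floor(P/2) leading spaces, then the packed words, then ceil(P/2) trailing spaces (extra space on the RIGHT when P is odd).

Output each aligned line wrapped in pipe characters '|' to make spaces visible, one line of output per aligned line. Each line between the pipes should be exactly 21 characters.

Answer: |calendar library fire|
|  address sky fast   |
|  library chemistry  |
|        they         |

Derivation:
Line 1: ['calendar', 'library', 'fire'] (min_width=21, slack=0)
Line 2: ['address', 'sky', 'fast'] (min_width=16, slack=5)
Line 3: ['library', 'chemistry'] (min_width=17, slack=4)
Line 4: ['they'] (min_width=4, slack=17)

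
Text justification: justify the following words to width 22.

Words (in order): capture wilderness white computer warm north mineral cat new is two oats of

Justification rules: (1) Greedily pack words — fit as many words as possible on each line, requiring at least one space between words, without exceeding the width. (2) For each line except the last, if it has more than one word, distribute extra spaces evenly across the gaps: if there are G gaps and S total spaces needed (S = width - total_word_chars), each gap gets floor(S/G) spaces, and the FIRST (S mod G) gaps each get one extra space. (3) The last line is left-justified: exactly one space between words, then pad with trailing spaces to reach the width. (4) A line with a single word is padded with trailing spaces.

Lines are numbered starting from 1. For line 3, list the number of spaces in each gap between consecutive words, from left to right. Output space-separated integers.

Answer: 2 1 1

Derivation:
Line 1: ['capture', 'wilderness'] (min_width=18, slack=4)
Line 2: ['white', 'computer', 'warm'] (min_width=19, slack=3)
Line 3: ['north', 'mineral', 'cat', 'new'] (min_width=21, slack=1)
Line 4: ['is', 'two', 'oats', 'of'] (min_width=14, slack=8)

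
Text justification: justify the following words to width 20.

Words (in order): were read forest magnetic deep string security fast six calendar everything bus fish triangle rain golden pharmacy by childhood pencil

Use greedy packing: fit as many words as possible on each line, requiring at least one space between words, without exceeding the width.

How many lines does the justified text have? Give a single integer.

Answer: 7

Derivation:
Line 1: ['were', 'read', 'forest'] (min_width=16, slack=4)
Line 2: ['magnetic', 'deep', 'string'] (min_width=20, slack=0)
Line 3: ['security', 'fast', 'six'] (min_width=17, slack=3)
Line 4: ['calendar', 'everything'] (min_width=19, slack=1)
Line 5: ['bus', 'fish', 'triangle'] (min_width=17, slack=3)
Line 6: ['rain', 'golden', 'pharmacy'] (min_width=20, slack=0)
Line 7: ['by', 'childhood', 'pencil'] (min_width=19, slack=1)
Total lines: 7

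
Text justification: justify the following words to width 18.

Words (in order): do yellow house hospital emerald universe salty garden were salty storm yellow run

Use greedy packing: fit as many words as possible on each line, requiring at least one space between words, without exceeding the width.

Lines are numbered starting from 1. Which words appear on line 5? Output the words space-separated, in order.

Line 1: ['do', 'yellow', 'house'] (min_width=15, slack=3)
Line 2: ['hospital', 'emerald'] (min_width=16, slack=2)
Line 3: ['universe', 'salty'] (min_width=14, slack=4)
Line 4: ['garden', 'were', 'salty'] (min_width=17, slack=1)
Line 5: ['storm', 'yellow', 'run'] (min_width=16, slack=2)

Answer: storm yellow run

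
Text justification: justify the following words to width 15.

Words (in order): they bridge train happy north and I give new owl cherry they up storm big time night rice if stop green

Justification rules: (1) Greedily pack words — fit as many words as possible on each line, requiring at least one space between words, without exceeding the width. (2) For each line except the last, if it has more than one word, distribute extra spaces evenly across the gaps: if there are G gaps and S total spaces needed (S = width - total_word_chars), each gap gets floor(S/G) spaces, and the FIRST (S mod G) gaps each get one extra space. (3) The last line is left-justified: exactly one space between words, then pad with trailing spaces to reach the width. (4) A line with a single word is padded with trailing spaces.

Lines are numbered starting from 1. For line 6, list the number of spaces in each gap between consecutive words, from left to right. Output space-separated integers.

Answer: 2 1

Derivation:
Line 1: ['they', 'bridge'] (min_width=11, slack=4)
Line 2: ['train', 'happy'] (min_width=11, slack=4)
Line 3: ['north', 'and', 'I'] (min_width=11, slack=4)
Line 4: ['give', 'new', 'owl'] (min_width=12, slack=3)
Line 5: ['cherry', 'they', 'up'] (min_width=14, slack=1)
Line 6: ['storm', 'big', 'time'] (min_width=14, slack=1)
Line 7: ['night', 'rice', 'if'] (min_width=13, slack=2)
Line 8: ['stop', 'green'] (min_width=10, slack=5)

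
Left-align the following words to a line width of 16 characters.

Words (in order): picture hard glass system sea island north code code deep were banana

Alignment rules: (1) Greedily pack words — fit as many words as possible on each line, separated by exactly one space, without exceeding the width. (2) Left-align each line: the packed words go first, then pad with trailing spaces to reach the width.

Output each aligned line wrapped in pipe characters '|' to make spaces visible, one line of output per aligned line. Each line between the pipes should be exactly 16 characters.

Answer: |picture hard    |
|glass system sea|
|island north    |
|code code deep  |
|were banana     |

Derivation:
Line 1: ['picture', 'hard'] (min_width=12, slack=4)
Line 2: ['glass', 'system', 'sea'] (min_width=16, slack=0)
Line 3: ['island', 'north'] (min_width=12, slack=4)
Line 4: ['code', 'code', 'deep'] (min_width=14, slack=2)
Line 5: ['were', 'banana'] (min_width=11, slack=5)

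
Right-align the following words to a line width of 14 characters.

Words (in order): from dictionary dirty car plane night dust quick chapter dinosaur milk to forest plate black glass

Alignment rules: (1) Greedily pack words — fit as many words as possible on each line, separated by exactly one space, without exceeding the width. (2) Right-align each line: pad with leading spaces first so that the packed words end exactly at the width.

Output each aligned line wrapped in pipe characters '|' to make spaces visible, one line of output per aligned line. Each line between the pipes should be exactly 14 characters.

Line 1: ['from'] (min_width=4, slack=10)
Line 2: ['dictionary'] (min_width=10, slack=4)
Line 3: ['dirty', 'car'] (min_width=9, slack=5)
Line 4: ['plane', 'night'] (min_width=11, slack=3)
Line 5: ['dust', 'quick'] (min_width=10, slack=4)
Line 6: ['chapter'] (min_width=7, slack=7)
Line 7: ['dinosaur', 'milk'] (min_width=13, slack=1)
Line 8: ['to', 'forest'] (min_width=9, slack=5)
Line 9: ['plate', 'black'] (min_width=11, slack=3)
Line 10: ['glass'] (min_width=5, slack=9)

Answer: |          from|
|    dictionary|
|     dirty car|
|   plane night|
|    dust quick|
|       chapter|
| dinosaur milk|
|     to forest|
|   plate black|
|         glass|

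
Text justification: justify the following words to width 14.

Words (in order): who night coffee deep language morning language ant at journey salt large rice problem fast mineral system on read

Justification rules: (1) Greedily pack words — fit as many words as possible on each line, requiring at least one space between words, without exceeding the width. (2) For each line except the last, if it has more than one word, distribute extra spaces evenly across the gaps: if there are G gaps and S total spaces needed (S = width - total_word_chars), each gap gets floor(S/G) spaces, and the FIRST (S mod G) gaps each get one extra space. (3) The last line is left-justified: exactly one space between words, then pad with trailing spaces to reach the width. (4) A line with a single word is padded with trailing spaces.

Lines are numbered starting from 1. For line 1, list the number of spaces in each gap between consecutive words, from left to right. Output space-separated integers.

Line 1: ['who', 'night'] (min_width=9, slack=5)
Line 2: ['coffee', 'deep'] (min_width=11, slack=3)
Line 3: ['language'] (min_width=8, slack=6)
Line 4: ['morning'] (min_width=7, slack=7)
Line 5: ['language', 'ant'] (min_width=12, slack=2)
Line 6: ['at', 'journey'] (min_width=10, slack=4)
Line 7: ['salt', 'large'] (min_width=10, slack=4)
Line 8: ['rice', 'problem'] (min_width=12, slack=2)
Line 9: ['fast', 'mineral'] (min_width=12, slack=2)
Line 10: ['system', 'on', 'read'] (min_width=14, slack=0)

Answer: 6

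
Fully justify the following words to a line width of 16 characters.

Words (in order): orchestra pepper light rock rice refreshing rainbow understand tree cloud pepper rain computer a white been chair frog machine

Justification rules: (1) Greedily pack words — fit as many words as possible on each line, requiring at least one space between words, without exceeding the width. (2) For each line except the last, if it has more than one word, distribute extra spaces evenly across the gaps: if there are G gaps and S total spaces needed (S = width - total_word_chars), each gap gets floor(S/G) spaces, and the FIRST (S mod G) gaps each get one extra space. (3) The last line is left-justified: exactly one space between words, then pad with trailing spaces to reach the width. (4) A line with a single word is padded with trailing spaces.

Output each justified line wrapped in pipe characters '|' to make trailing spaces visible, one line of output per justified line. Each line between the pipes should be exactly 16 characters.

Line 1: ['orchestra', 'pepper'] (min_width=16, slack=0)
Line 2: ['light', 'rock', 'rice'] (min_width=15, slack=1)
Line 3: ['refreshing'] (min_width=10, slack=6)
Line 4: ['rainbow'] (min_width=7, slack=9)
Line 5: ['understand', 'tree'] (min_width=15, slack=1)
Line 6: ['cloud', 'pepper'] (min_width=12, slack=4)
Line 7: ['rain', 'computer', 'a'] (min_width=15, slack=1)
Line 8: ['white', 'been', 'chair'] (min_width=16, slack=0)
Line 9: ['frog', 'machine'] (min_width=12, slack=4)

Answer: |orchestra pepper|
|light  rock rice|
|refreshing      |
|rainbow         |
|understand  tree|
|cloud     pepper|
|rain  computer a|
|white been chair|
|frog machine    |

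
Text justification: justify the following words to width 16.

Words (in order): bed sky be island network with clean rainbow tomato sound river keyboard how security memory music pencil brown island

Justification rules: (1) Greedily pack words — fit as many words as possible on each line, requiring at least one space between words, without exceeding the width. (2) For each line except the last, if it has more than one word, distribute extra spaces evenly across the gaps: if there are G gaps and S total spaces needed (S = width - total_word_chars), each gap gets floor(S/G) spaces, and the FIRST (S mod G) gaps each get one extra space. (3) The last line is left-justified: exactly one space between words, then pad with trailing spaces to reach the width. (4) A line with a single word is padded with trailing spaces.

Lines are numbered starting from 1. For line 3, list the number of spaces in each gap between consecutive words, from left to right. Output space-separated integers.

Line 1: ['bed', 'sky', 'be'] (min_width=10, slack=6)
Line 2: ['island', 'network'] (min_width=14, slack=2)
Line 3: ['with', 'clean'] (min_width=10, slack=6)
Line 4: ['rainbow', 'tomato'] (min_width=14, slack=2)
Line 5: ['sound', 'river'] (min_width=11, slack=5)
Line 6: ['keyboard', 'how'] (min_width=12, slack=4)
Line 7: ['security', 'memory'] (min_width=15, slack=1)
Line 8: ['music', 'pencil'] (min_width=12, slack=4)
Line 9: ['brown', 'island'] (min_width=12, slack=4)

Answer: 7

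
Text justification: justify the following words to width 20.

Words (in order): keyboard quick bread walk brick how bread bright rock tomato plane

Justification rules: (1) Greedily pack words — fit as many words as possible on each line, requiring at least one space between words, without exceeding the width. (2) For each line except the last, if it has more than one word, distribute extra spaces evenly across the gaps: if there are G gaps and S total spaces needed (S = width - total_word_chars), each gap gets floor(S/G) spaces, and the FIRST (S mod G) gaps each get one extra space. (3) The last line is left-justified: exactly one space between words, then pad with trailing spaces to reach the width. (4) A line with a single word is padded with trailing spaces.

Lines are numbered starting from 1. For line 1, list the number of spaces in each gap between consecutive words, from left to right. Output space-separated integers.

Answer: 1 1

Derivation:
Line 1: ['keyboard', 'quick', 'bread'] (min_width=20, slack=0)
Line 2: ['walk', 'brick', 'how', 'bread'] (min_width=20, slack=0)
Line 3: ['bright', 'rock', 'tomato'] (min_width=18, slack=2)
Line 4: ['plane'] (min_width=5, slack=15)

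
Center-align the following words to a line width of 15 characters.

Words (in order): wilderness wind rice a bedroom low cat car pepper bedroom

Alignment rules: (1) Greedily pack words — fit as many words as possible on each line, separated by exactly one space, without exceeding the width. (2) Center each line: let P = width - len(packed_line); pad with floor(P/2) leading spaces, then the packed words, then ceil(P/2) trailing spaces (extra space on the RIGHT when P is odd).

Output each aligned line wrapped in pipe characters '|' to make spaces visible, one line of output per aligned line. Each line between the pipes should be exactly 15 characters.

Line 1: ['wilderness', 'wind'] (min_width=15, slack=0)
Line 2: ['rice', 'a', 'bedroom'] (min_width=14, slack=1)
Line 3: ['low', 'cat', 'car'] (min_width=11, slack=4)
Line 4: ['pepper', 'bedroom'] (min_width=14, slack=1)

Answer: |wilderness wind|
|rice a bedroom |
|  low cat car  |
|pepper bedroom |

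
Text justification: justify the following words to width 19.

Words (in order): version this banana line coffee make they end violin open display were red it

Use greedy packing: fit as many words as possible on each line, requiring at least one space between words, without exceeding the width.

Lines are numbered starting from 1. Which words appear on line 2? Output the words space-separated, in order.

Answer: line coffee make

Derivation:
Line 1: ['version', 'this', 'banana'] (min_width=19, slack=0)
Line 2: ['line', 'coffee', 'make'] (min_width=16, slack=3)
Line 3: ['they', 'end', 'violin'] (min_width=15, slack=4)
Line 4: ['open', 'display', 'were'] (min_width=17, slack=2)
Line 5: ['red', 'it'] (min_width=6, slack=13)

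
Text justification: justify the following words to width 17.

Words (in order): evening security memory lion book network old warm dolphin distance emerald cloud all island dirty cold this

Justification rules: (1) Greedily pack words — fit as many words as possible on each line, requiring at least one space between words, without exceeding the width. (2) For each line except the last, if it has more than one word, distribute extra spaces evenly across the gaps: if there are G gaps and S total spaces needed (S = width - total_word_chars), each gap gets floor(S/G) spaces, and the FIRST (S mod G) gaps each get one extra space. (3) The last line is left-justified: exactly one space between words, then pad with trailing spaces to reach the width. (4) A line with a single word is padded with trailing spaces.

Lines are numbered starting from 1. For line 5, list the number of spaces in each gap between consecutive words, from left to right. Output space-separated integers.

Answer: 1 1

Derivation:
Line 1: ['evening', 'security'] (min_width=16, slack=1)
Line 2: ['memory', 'lion', 'book'] (min_width=16, slack=1)
Line 3: ['network', 'old', 'warm'] (min_width=16, slack=1)
Line 4: ['dolphin', 'distance'] (min_width=16, slack=1)
Line 5: ['emerald', 'cloud', 'all'] (min_width=17, slack=0)
Line 6: ['island', 'dirty', 'cold'] (min_width=17, slack=0)
Line 7: ['this'] (min_width=4, slack=13)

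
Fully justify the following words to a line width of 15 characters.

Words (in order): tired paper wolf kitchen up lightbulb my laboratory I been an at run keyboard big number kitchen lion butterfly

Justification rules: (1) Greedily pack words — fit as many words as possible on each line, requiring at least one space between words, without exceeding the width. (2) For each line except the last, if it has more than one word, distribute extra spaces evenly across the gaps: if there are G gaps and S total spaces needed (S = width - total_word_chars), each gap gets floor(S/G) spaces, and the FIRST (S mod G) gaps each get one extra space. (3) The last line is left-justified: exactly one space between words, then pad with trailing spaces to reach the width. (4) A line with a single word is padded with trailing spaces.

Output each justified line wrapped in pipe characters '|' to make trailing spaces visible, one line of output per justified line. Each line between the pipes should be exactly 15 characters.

Line 1: ['tired', 'paper'] (min_width=11, slack=4)
Line 2: ['wolf', 'kitchen', 'up'] (min_width=15, slack=0)
Line 3: ['lightbulb', 'my'] (min_width=12, slack=3)
Line 4: ['laboratory', 'I'] (min_width=12, slack=3)
Line 5: ['been', 'an', 'at', 'run'] (min_width=14, slack=1)
Line 6: ['keyboard', 'big'] (min_width=12, slack=3)
Line 7: ['number', 'kitchen'] (min_width=14, slack=1)
Line 8: ['lion', 'butterfly'] (min_width=14, slack=1)

Answer: |tired     paper|
|wolf kitchen up|
|lightbulb    my|
|laboratory    I|
|been  an at run|
|keyboard    big|
|number  kitchen|
|lion butterfly |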